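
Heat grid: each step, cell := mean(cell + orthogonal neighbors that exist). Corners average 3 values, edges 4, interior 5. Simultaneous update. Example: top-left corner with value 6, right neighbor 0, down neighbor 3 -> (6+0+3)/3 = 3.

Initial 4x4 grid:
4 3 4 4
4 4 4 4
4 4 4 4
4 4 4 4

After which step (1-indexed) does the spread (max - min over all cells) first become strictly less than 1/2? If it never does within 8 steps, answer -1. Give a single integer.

Answer: 1

Derivation:
Step 1: max=4, min=11/3, spread=1/3
  -> spread < 1/2 first at step 1
Step 2: max=4, min=449/120, spread=31/120
Step 3: max=4, min=4109/1080, spread=211/1080
Step 4: max=4, min=415157/108000, spread=16843/108000
Step 5: max=35921/9000, min=3749357/972000, spread=130111/972000
Step 6: max=2152841/540000, min=112997633/29160000, spread=3255781/29160000
Step 7: max=2148893/540000, min=3398846309/874800000, spread=82360351/874800000
Step 8: max=386293559/97200000, min=102224683109/26244000000, spread=2074577821/26244000000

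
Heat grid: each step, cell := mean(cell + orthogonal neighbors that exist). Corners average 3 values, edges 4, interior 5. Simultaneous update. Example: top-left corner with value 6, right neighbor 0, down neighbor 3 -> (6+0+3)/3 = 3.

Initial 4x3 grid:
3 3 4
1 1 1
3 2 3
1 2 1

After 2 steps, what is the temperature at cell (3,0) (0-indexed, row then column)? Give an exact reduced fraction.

Step 1: cell (3,0) = 2
Step 2: cell (3,0) = 7/4
Full grid after step 2:
  85/36 187/80 23/9
  461/240 54/25 31/15
  159/80 44/25 41/20
  7/4 77/40 7/4

Answer: 7/4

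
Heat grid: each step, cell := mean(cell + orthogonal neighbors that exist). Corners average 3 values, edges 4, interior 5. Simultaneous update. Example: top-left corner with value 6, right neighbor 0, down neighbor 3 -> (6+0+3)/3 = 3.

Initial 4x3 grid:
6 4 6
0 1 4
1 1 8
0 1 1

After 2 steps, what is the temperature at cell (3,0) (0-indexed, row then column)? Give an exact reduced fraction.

Step 1: cell (3,0) = 2/3
Step 2: cell (3,0) = 23/36
Full grid after step 2:
  115/36 57/16 41/9
  47/24 77/25 179/48
  167/120 183/100 839/240
  23/36 143/80 91/36

Answer: 23/36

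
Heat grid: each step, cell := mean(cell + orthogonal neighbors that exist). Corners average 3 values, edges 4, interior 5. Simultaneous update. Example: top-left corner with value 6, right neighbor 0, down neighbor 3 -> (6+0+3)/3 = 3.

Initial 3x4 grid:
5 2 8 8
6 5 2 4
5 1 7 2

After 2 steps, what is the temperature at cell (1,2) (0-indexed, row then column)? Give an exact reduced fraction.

Answer: 102/25

Derivation:
Step 1: cell (1,2) = 26/5
Step 2: cell (1,2) = 102/25
Full grid after step 2:
  175/36 263/60 82/15 47/9
  1007/240 463/100 102/25 101/20
  55/12 147/40 511/120 34/9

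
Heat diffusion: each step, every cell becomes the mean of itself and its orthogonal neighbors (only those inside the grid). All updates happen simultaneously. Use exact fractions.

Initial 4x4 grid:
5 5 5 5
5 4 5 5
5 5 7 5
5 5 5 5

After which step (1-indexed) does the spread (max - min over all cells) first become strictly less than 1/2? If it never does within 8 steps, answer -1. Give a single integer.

Step 1: max=11/2, min=19/4, spread=3/4
Step 2: max=134/25, min=29/6, spread=79/150
Step 3: max=791/150, min=1753/360, spread=727/1800
  -> spread < 1/2 first at step 3
Step 4: max=14227/2700, min=52897/10800, spread=1337/3600
Step 5: max=105931/20250, min=319043/64800, spread=33227/108000
Step 6: max=12666061/2430000, min=48114493/9720000, spread=849917/3240000
Step 7: max=756546377/145800000, min=1448957533/291600000, spread=21378407/97200000
Step 8: max=5655816821/1093500000, min=43626317977/8748000000, spread=540072197/2916000000

Answer: 3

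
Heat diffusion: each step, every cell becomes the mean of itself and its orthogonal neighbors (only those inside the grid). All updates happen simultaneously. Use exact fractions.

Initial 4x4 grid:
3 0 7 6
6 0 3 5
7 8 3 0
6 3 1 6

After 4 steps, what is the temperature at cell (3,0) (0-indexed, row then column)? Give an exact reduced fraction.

Step 1: cell (3,0) = 16/3
Step 2: cell (3,0) = 199/36
Step 3: cell (3,0) = 5371/1080
Step 4: cell (3,0) = 152923/32400
Full grid after step 4:
  79669/21600 131813/36000 9163/2400 2843/720
  32349/8000 76789/20000 112183/30000 13699/3600
  970151/216000 372241/90000 132691/36000 187991/54000
  152923/32400 920171/216000 787259/216000 218213/64800

Answer: 152923/32400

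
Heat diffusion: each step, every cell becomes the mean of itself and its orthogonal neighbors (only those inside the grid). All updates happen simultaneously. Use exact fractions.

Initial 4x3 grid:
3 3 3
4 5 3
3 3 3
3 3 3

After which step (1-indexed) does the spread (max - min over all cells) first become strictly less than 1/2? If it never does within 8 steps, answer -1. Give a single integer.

Answer: 3

Derivation:
Step 1: max=15/4, min=3, spread=3/4
Step 2: max=71/20, min=3, spread=11/20
Step 3: max=313/90, min=373/120, spread=133/360
  -> spread < 1/2 first at step 3
Step 4: max=44827/12960, min=2257/720, spread=4201/12960
Step 5: max=531997/155520, min=7633/2400, spread=186893/777600
Step 6: max=158873899/46656000, min=4147879/1296000, spread=1910051/9331200
Step 7: max=9473346641/2799360000, min=250637461/77760000, spread=90079609/559872000
Step 8: max=566159142979/167961600000, min=5034748813/1555200000, spread=896250847/6718464000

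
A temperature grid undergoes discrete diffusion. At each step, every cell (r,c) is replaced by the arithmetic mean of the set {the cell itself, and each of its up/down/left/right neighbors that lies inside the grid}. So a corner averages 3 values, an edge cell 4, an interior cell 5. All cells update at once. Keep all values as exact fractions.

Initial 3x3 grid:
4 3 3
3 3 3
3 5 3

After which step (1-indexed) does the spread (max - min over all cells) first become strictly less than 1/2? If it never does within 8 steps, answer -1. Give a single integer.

Step 1: max=11/3, min=3, spread=2/3
Step 2: max=427/120, min=37/12, spread=19/40
  -> spread < 1/2 first at step 2
Step 3: max=7519/2160, min=2303/720, spread=61/216
Step 4: max=443513/129600, min=139321/43200, spread=511/2592
Step 5: max=26476111/7776000, min=8466287/2592000, spread=4309/31104
Step 6: max=1577031017/466560000, min=510554089/155520000, spread=36295/373248
Step 7: max=94284058399/27993600000, min=30790992383/9331200000, spread=305773/4478976
Step 8: max=5638357692953/1679616000000, min=1852619741401/559872000000, spread=2575951/53747712

Answer: 2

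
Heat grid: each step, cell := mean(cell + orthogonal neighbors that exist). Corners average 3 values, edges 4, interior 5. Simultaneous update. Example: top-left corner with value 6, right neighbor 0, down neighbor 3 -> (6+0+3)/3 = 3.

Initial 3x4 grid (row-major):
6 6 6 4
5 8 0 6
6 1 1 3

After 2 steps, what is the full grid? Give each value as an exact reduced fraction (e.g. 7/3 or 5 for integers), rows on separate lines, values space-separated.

Answer: 221/36 121/24 601/120 151/36
239/48 499/100 167/50 967/240
19/4 53/16 767/240 47/18

Derivation:
After step 1:
  17/3 13/2 4 16/3
  25/4 4 21/5 13/4
  4 4 5/4 10/3
After step 2:
  221/36 121/24 601/120 151/36
  239/48 499/100 167/50 967/240
  19/4 53/16 767/240 47/18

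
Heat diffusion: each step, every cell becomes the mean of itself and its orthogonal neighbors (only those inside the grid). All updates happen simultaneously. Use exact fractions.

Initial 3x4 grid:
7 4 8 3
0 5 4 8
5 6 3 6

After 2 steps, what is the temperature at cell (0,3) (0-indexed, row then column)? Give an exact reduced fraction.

Step 1: cell (0,3) = 19/3
Step 2: cell (0,3) = 49/9
Full grid after step 2:
  167/36 1093/240 1361/240 49/9
  923/240 122/25 483/100 457/80
  38/9 509/120 623/120 47/9

Answer: 49/9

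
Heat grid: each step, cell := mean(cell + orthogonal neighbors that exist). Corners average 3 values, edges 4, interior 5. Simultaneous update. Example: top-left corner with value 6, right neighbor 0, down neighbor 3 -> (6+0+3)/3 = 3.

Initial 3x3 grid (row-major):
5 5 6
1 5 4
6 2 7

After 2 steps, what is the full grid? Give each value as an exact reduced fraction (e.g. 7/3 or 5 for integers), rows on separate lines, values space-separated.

After step 1:
  11/3 21/4 5
  17/4 17/5 11/2
  3 5 13/3
After step 2:
  79/18 1039/240 21/4
  859/240 117/25 547/120
  49/12 59/15 89/18

Answer: 79/18 1039/240 21/4
859/240 117/25 547/120
49/12 59/15 89/18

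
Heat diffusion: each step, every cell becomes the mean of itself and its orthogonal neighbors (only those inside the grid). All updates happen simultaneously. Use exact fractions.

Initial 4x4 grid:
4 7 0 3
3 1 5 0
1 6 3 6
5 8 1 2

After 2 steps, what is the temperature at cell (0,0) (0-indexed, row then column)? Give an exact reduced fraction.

Step 1: cell (0,0) = 14/3
Step 2: cell (0,0) = 119/36
Full grid after step 2:
  119/36 949/240 191/80 11/4
  113/30 61/20 353/100 181/80
  217/60 423/100 321/100 269/80
  161/36 509/120 157/40 37/12

Answer: 119/36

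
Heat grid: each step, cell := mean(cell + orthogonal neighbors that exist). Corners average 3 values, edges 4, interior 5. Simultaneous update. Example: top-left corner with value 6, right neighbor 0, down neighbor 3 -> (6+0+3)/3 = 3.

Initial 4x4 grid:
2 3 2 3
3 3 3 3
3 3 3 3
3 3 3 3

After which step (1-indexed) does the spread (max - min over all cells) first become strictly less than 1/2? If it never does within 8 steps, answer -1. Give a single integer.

Answer: 2

Derivation:
Step 1: max=3, min=5/2, spread=1/2
Step 2: max=3, min=95/36, spread=13/36
  -> spread < 1/2 first at step 2
Step 3: max=3, min=19543/7200, spread=2057/7200
Step 4: max=2991/1000, min=5579/2025, spread=19111/81000
Step 5: max=10046/3375, min=18054331/6480000, spread=1233989/6480000
Step 6: max=6406019/2160000, min=40887679/14580000, spread=9411797/58320000
Step 7: max=1148501/388800, min=246822869/87480000, spread=362183/2733750
Step 8: max=28622970137/9720000000, min=37166436907/13122000000, spread=29491455559/262440000000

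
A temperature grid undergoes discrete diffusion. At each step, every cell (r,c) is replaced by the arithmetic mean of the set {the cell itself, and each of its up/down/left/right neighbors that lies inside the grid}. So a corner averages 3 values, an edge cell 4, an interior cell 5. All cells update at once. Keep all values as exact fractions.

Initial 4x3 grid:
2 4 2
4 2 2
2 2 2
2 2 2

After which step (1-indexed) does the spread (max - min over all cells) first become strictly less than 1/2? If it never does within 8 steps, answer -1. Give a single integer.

Answer: 5

Derivation:
Step 1: max=10/3, min=2, spread=4/3
Step 2: max=113/40, min=2, spread=33/40
Step 3: max=3019/1080, min=2, spread=859/1080
Step 4: max=171203/64800, min=1879/900, spread=7183/12960
Step 5: max=10115077/3888000, min=114211/54000, spread=378377/777600
  -> spread < 1/2 first at step 5
Step 6: max=592221623/233280000, min=1169789/540000, spread=3474911/9331200
Step 7: max=35076400357/13996800000, min=106653989/48600000, spread=174402061/559872000
Step 8: max=2076900566063/839808000000, min=12975816727/5832000000, spread=1667063659/6718464000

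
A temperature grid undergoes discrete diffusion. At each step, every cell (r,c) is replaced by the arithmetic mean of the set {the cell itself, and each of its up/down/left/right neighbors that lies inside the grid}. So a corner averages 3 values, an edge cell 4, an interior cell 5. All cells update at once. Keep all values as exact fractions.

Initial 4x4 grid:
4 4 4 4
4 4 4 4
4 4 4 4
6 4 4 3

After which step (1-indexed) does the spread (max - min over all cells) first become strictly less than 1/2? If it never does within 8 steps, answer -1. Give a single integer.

Step 1: max=14/3, min=11/3, spread=1
Step 2: max=41/9, min=67/18, spread=5/6
Step 3: max=1883/432, min=104/27, spread=73/144
Step 4: max=55697/12960, min=3149/810, spread=1771/4320
  -> spread < 1/2 first at step 4
Step 5: max=1644371/388800, min=5090861/1296000, spread=1171127/3888000
Step 6: max=48913229/11664000, min=153812237/38880000, spread=27695579/116640000
Step 7: max=1456016747/349920000, min=4631634629/1166400000, spread=665263583/3499200000
Step 8: max=43454540717/10497600000, min=46436580623/11664000000, spread=16616181563/104976000000

Answer: 4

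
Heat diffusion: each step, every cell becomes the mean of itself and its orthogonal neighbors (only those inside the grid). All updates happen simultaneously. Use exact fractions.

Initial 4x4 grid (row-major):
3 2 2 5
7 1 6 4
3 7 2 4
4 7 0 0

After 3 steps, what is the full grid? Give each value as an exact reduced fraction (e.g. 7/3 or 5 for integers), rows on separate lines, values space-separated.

After step 1:
  4 2 15/4 11/3
  7/2 23/5 3 19/4
  21/4 4 19/5 5/2
  14/3 9/2 9/4 4/3
After step 2:
  19/6 287/80 149/48 73/18
  347/80 171/50 199/50 167/48
  209/48 443/100 311/100 743/240
  173/36 185/48 713/240 73/36
After step 3:
  1331/360 7967/2400 26509/7200 383/108
  9167/2400 3951/1000 1282/375 26299/7200
  32269/7200 11501/3000 1319/375 21083/7200
  937/216 28909/7200 21533/7200 1457/540

Answer: 1331/360 7967/2400 26509/7200 383/108
9167/2400 3951/1000 1282/375 26299/7200
32269/7200 11501/3000 1319/375 21083/7200
937/216 28909/7200 21533/7200 1457/540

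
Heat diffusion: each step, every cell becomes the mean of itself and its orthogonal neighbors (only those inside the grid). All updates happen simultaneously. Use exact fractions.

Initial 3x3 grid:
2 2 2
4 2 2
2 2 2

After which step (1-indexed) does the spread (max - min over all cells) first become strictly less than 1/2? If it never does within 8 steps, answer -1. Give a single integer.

Answer: 3

Derivation:
Step 1: max=8/3, min=2, spread=2/3
Step 2: max=307/120, min=2, spread=67/120
Step 3: max=2597/1080, min=207/100, spread=1807/5400
  -> spread < 1/2 first at step 3
Step 4: max=1021963/432000, min=5761/2700, spread=33401/144000
Step 5: max=9005933/3888000, min=583391/270000, spread=3025513/19440000
Step 6: max=3575326867/1555200000, min=31555949/14400000, spread=53531/497664
Step 7: max=212656925849/93312000000, min=8567116051/3888000000, spread=450953/5971968
Step 8: max=12706343560603/5598720000000, min=1034128610519/466560000000, spread=3799043/71663616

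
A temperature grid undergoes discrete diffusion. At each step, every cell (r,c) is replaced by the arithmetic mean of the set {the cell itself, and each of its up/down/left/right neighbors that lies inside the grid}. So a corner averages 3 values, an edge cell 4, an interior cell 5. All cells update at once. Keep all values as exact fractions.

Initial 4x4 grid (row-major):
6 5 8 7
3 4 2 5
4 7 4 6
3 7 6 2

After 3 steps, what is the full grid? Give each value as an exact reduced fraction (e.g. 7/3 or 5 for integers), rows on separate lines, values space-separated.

After step 1:
  14/3 23/4 11/2 20/3
  17/4 21/5 23/5 5
  17/4 26/5 5 17/4
  14/3 23/4 19/4 14/3
After step 2:
  44/9 1207/240 1351/240 103/18
  521/120 24/5 243/50 1231/240
  551/120 122/25 119/25 227/48
  44/9 611/120 121/24 41/9
After step 3:
  10267/2160 1465/288 38233/7200 5933/1080
  419/90 28693/6000 15107/3000 36793/7200
  1052/225 7237/1500 233/48 34513/7200
  2623/540 2239/450 1094/225 2063/432

Answer: 10267/2160 1465/288 38233/7200 5933/1080
419/90 28693/6000 15107/3000 36793/7200
1052/225 7237/1500 233/48 34513/7200
2623/540 2239/450 1094/225 2063/432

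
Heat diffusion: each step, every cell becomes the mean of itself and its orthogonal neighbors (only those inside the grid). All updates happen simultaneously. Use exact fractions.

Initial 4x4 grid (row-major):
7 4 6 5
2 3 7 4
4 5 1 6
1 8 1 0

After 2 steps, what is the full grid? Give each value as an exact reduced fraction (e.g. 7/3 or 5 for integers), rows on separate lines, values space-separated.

Answer: 40/9 571/120 197/40 16/3
233/60 108/25 117/25 349/80
233/60 383/100 353/100 175/48
133/36 887/240 151/48 91/36

Derivation:
After step 1:
  13/3 5 11/2 5
  4 21/5 21/5 11/2
  3 21/5 4 11/4
  13/3 15/4 5/2 7/3
After step 2:
  40/9 571/120 197/40 16/3
  233/60 108/25 117/25 349/80
  233/60 383/100 353/100 175/48
  133/36 887/240 151/48 91/36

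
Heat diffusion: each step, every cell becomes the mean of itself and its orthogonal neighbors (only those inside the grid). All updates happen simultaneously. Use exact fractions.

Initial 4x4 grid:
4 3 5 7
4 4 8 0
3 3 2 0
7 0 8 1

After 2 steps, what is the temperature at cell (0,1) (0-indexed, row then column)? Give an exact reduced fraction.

Step 1: cell (0,1) = 4
Step 2: cell (0,1) = 1069/240
Full grid after step 2:
  137/36 1069/240 351/80 9/2
  241/60 367/100 219/50 123/40
  103/30 79/20 139/50 117/40
  145/36 779/240 289/80 13/6

Answer: 1069/240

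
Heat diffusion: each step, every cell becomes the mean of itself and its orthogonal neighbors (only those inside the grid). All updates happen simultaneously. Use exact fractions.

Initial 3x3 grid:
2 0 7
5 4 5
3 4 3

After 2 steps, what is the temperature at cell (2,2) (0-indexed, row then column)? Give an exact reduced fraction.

Answer: 49/12

Derivation:
Step 1: cell (2,2) = 4
Step 2: cell (2,2) = 49/12
Full grid after step 2:
  109/36 791/240 4
  403/120 93/25 327/80
  11/3 151/40 49/12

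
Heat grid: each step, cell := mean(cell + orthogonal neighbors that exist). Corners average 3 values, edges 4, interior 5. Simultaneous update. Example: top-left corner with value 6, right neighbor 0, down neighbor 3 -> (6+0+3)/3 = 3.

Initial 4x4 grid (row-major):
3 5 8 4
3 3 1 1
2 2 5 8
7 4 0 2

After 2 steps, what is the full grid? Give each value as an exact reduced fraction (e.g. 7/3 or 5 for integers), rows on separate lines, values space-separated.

After step 1:
  11/3 19/4 9/2 13/3
  11/4 14/5 18/5 7/2
  7/2 16/5 16/5 4
  13/3 13/4 11/4 10/3
After step 2:
  67/18 943/240 1031/240 37/9
  763/240 171/50 88/25 463/120
  827/240 319/100 67/20 421/120
  133/36 203/60 47/15 121/36

Answer: 67/18 943/240 1031/240 37/9
763/240 171/50 88/25 463/120
827/240 319/100 67/20 421/120
133/36 203/60 47/15 121/36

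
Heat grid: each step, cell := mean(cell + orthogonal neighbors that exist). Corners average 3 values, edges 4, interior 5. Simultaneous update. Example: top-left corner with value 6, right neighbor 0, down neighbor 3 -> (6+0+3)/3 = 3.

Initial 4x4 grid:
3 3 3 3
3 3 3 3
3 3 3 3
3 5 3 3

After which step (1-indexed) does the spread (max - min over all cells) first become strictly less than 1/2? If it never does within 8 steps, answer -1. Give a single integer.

Step 1: max=11/3, min=3, spread=2/3
Step 2: max=211/60, min=3, spread=31/60
Step 3: max=1831/540, min=3, spread=211/540
  -> spread < 1/2 first at step 3
Step 4: max=178843/54000, min=3, spread=16843/54000
Step 5: max=1596643/486000, min=13579/4500, spread=130111/486000
Step 6: max=47382367/14580000, min=817159/270000, spread=3255781/14580000
Step 7: max=1412553691/437400000, min=821107/270000, spread=82360351/437400000
Step 8: max=42117316891/13122000000, min=148306441/48600000, spread=2074577821/13122000000

Answer: 3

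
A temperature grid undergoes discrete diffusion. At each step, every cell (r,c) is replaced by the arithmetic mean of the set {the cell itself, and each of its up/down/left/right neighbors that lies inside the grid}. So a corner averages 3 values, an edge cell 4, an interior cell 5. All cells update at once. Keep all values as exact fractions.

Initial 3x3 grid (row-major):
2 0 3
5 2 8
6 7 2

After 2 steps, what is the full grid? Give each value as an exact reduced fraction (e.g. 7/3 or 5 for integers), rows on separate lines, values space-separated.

Answer: 47/18 243/80 55/18
989/240 179/50 1049/240
14/3 1219/240 41/9

Derivation:
After step 1:
  7/3 7/4 11/3
  15/4 22/5 15/4
  6 17/4 17/3
After step 2:
  47/18 243/80 55/18
  989/240 179/50 1049/240
  14/3 1219/240 41/9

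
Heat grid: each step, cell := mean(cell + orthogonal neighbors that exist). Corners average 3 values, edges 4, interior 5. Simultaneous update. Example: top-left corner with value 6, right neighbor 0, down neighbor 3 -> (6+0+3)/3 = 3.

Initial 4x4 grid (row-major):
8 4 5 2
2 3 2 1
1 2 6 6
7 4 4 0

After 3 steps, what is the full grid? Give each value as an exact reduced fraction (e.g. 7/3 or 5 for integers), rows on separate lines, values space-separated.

Answer: 8431/2160 27697/7200 4877/1440 6829/2160
3329/900 4193/1200 20167/6000 2239/720
263/75 7033/2000 20621/6000 11863/3600
291/80 8801/2400 25811/7200 1507/432

Derivation:
After step 1:
  14/3 5 13/4 8/3
  7/2 13/5 17/5 11/4
  3 16/5 4 13/4
  4 17/4 7/2 10/3
After step 2:
  79/18 931/240 859/240 26/9
  413/120 177/50 16/5 181/60
  137/40 341/100 347/100 10/3
  15/4 299/80 181/48 121/36
After step 3:
  8431/2160 27697/7200 4877/1440 6829/2160
  3329/900 4193/1200 20167/6000 2239/720
  263/75 7033/2000 20621/6000 11863/3600
  291/80 8801/2400 25811/7200 1507/432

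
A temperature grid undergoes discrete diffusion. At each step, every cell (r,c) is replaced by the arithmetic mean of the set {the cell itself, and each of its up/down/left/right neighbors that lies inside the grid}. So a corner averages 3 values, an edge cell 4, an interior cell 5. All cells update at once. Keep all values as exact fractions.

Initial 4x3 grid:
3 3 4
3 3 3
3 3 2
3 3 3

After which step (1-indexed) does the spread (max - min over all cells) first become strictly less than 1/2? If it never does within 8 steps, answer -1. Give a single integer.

Answer: 2

Derivation:
Step 1: max=10/3, min=8/3, spread=2/3
Step 2: max=115/36, min=673/240, spread=281/720
  -> spread < 1/2 first at step 2
Step 3: max=337/108, min=6103/2160, spread=637/2160
Step 4: max=2661659/864000, min=185893/64800, spread=549257/2592000
Step 5: max=158565121/51840000, min=5616391/1944000, spread=26384083/155520000
Step 6: max=9470251139/3110400000, min=169621417/58320000, spread=1271326697/9331200000
Step 7: max=565899287401/186624000000, min=1277778541/437400000, spread=62141329723/559872000000
Step 8: max=33852126012059/11197440000000, min=307810601801/104976000000, spread=3056985459857/33592320000000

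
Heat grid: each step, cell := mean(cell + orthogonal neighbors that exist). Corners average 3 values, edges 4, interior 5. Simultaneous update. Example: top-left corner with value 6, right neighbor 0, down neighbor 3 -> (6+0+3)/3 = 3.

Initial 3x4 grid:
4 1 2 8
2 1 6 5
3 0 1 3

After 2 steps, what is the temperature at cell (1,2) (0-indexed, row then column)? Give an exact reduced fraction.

Step 1: cell (1,2) = 3
Step 2: cell (1,2) = 69/20
Full grid after step 2:
  41/18 127/48 57/16 59/12
  17/8 43/20 69/20 33/8
  65/36 89/48 39/16 11/3

Answer: 69/20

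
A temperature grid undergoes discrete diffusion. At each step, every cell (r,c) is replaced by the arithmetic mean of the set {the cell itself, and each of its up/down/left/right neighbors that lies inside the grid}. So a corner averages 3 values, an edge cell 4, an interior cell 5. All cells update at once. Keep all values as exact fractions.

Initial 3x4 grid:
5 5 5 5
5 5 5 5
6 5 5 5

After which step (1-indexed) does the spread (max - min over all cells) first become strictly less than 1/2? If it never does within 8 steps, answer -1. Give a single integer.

Answer: 1

Derivation:
Step 1: max=16/3, min=5, spread=1/3
  -> spread < 1/2 first at step 1
Step 2: max=95/18, min=5, spread=5/18
Step 3: max=1121/216, min=5, spread=41/216
Step 4: max=133817/25920, min=5, spread=4217/25920
Step 5: max=7985149/1555200, min=36079/7200, spread=38417/311040
Step 6: max=477760211/93312000, min=722597/144000, spread=1903471/18662400
Step 7: max=28594589089/5598720000, min=21715759/4320000, spread=18038617/223948800
Step 8: max=1712884182851/335923200000, min=1956926759/388800000, spread=883978523/13436928000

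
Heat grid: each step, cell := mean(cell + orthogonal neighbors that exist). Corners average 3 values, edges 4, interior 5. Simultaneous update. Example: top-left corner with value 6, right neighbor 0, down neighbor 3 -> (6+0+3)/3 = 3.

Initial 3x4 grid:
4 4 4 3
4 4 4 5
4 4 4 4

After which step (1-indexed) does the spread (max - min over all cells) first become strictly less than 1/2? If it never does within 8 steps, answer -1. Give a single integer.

Answer: 2

Derivation:
Step 1: max=13/3, min=15/4, spread=7/12
Step 2: max=62/15, min=47/12, spread=13/60
  -> spread < 1/2 first at step 2
Step 3: max=557/135, min=9499/2400, spread=3629/21600
Step 4: max=132001/32400, min=95531/24000, spread=60683/648000
Step 5: max=3953947/972000, min=861811/216000, spread=30319/388800
Step 6: max=236280953/58320000, min=25910767/6480000, spread=61681/1166400
Step 7: max=7078947701/1749600000, min=777769639/194400000, spread=1580419/34992000
Step 8: max=424037917609/104976000000, min=46723225901/11664000000, spread=7057769/209952000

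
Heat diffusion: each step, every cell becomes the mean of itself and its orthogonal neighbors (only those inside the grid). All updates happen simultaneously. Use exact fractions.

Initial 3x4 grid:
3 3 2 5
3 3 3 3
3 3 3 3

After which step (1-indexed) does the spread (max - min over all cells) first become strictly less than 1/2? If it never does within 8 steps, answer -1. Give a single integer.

Answer: 2

Derivation:
Step 1: max=7/2, min=11/4, spread=3/4
Step 2: max=121/36, min=291/100, spread=203/450
  -> spread < 1/2 first at step 2
Step 3: max=23033/7200, min=887/300, spread=349/1440
Step 4: max=205403/64800, min=16009/5400, spread=2659/12960
Step 5: max=12148117/3888000, min=401839/135000, spread=2875769/19440000
Step 6: max=725914583/233280000, min=1075771/360000, spread=1152599/9331200
Step 7: max=43313149597/13996800000, min=2912321393/972000000, spread=6878607689/69984000000
Step 8: max=2591521429223/839808000000, min=68439707/22781250, spread=548480563/6718464000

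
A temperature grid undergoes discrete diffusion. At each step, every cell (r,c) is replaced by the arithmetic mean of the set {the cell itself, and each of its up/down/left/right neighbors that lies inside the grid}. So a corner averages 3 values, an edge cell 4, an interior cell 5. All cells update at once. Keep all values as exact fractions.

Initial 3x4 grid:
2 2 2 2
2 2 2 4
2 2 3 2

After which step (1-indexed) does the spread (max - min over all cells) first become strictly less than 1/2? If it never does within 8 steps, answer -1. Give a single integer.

Step 1: max=3, min=2, spread=1
Step 2: max=323/120, min=2, spread=83/120
Step 3: max=13/5, min=2, spread=3/5
Step 4: max=53707/21600, min=18553/9000, spread=45899/108000
  -> spread < 1/2 first at step 4
Step 5: max=3184483/1296000, min=24971/12000, spread=97523/259200
Step 6: max=62477239/25920000, min=35749/16875, spread=302671/1036800
Step 7: max=11131401503/4665600000, min=69323837/32400000, spread=45950759/186624000
Step 8: max=660885693677/279936000000, min=1401397661/648000000, spread=443855233/2239488000

Answer: 4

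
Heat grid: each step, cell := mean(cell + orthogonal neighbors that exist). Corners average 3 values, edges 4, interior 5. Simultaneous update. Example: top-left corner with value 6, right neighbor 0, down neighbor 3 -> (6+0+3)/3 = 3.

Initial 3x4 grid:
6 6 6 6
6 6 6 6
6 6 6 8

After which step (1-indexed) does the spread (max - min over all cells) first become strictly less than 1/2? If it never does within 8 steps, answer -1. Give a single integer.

Step 1: max=20/3, min=6, spread=2/3
Step 2: max=59/9, min=6, spread=5/9
Step 3: max=689/108, min=6, spread=41/108
  -> spread < 1/2 first at step 3
Step 4: max=81977/12960, min=6, spread=4217/12960
Step 5: max=4874749/777600, min=21679/3600, spread=38417/155520
Step 6: max=291136211/46656000, min=434597/72000, spread=1903471/9331200
Step 7: max=17397149089/2799360000, min=13075759/2160000, spread=18038617/111974400
Step 8: max=1041037782851/167961600000, min=1179326759/194400000, spread=883978523/6718464000

Answer: 3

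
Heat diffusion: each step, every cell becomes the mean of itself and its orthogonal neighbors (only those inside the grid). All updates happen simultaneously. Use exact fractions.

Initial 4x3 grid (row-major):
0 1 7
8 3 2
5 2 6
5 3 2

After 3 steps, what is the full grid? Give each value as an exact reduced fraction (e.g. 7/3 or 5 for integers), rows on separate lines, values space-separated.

After step 1:
  3 11/4 10/3
  4 16/5 9/2
  5 19/5 3
  13/3 3 11/3
After step 2:
  13/4 737/240 127/36
  19/5 73/20 421/120
  257/60 18/5 449/120
  37/9 37/10 29/9
After step 3:
  2429/720 9719/2880 7277/2160
  899/240 4231/1200 2597/720
  2843/720 759/200 2533/720
  2177/540 439/120 3839/1080

Answer: 2429/720 9719/2880 7277/2160
899/240 4231/1200 2597/720
2843/720 759/200 2533/720
2177/540 439/120 3839/1080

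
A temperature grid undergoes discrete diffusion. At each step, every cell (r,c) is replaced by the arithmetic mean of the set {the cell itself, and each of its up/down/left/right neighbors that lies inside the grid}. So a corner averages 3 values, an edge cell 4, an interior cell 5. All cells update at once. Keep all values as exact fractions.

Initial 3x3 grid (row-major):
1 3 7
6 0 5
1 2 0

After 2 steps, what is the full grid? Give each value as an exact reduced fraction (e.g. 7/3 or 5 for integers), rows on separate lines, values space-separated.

After step 1:
  10/3 11/4 5
  2 16/5 3
  3 3/4 7/3
After step 2:
  97/36 857/240 43/12
  173/60 117/50 203/60
  23/12 557/240 73/36

Answer: 97/36 857/240 43/12
173/60 117/50 203/60
23/12 557/240 73/36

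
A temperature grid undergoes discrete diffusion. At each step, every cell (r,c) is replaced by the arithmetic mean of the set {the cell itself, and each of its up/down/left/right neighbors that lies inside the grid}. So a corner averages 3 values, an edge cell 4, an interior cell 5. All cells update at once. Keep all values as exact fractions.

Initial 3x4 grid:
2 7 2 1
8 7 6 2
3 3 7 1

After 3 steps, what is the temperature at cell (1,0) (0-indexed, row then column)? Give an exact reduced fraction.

Step 1: cell (1,0) = 5
Step 2: cell (1,0) = 323/60
Step 3: cell (1,0) = 3677/720
Full grid after step 3:
  5591/1080 1709/360 2863/720 1717/540
  3677/720 5989/1200 1649/400 1621/480
  11017/2160 6971/1440 6151/1440 7763/2160

Answer: 3677/720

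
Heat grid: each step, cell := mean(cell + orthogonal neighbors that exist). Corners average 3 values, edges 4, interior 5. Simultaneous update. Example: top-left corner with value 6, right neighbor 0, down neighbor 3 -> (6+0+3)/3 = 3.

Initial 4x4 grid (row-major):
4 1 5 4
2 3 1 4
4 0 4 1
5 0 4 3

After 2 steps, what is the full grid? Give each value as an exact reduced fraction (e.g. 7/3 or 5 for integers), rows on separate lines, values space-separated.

Answer: 53/18 73/30 103/30 115/36
73/30 27/10 241/100 397/120
14/5 53/25 267/100 61/24
8/3 51/20 29/12 101/36

Derivation:
After step 1:
  7/3 13/4 11/4 13/3
  13/4 7/5 17/5 5/2
  11/4 11/5 2 3
  3 9/4 11/4 8/3
After step 2:
  53/18 73/30 103/30 115/36
  73/30 27/10 241/100 397/120
  14/5 53/25 267/100 61/24
  8/3 51/20 29/12 101/36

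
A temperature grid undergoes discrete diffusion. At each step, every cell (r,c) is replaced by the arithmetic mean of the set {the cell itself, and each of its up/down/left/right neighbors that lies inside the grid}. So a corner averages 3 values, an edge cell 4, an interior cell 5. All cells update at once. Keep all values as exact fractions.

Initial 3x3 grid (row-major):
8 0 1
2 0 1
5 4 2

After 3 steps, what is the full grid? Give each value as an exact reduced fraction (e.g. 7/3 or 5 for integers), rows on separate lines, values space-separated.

After step 1:
  10/3 9/4 2/3
  15/4 7/5 1
  11/3 11/4 7/3
After step 2:
  28/9 153/80 47/36
  243/80 223/100 27/20
  61/18 203/80 73/36
After step 3:
  1451/540 10271/4800 3289/2160
  4707/1600 4427/2000 1037/600
  3227/1080 12221/4800 4259/2160

Answer: 1451/540 10271/4800 3289/2160
4707/1600 4427/2000 1037/600
3227/1080 12221/4800 4259/2160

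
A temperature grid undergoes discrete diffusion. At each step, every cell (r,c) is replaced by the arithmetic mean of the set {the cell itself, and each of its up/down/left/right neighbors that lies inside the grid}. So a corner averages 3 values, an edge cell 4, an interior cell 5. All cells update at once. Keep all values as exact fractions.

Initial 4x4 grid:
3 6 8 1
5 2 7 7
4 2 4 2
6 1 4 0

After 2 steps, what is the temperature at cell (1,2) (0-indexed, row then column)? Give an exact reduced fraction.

Answer: 471/100

Derivation:
Step 1: cell (1,2) = 28/5
Step 2: cell (1,2) = 471/100
Full grid after step 2:
  155/36 1159/240 1271/240 181/36
  1009/240 417/100 471/100 553/120
  841/240 183/50 7/2 133/40
  67/18 353/120 113/40 5/2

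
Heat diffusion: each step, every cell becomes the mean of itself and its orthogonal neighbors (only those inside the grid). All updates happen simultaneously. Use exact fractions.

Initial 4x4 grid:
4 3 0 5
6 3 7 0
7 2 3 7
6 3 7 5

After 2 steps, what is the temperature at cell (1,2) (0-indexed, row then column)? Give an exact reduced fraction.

Answer: 41/10

Derivation:
Step 1: cell (1,2) = 13/5
Step 2: cell (1,2) = 41/10
Full grid after step 2:
  71/18 887/240 631/240 61/18
  1127/240 179/50 41/10 383/120
  1151/240 91/20 393/100 601/120
  181/36 269/60 77/15 175/36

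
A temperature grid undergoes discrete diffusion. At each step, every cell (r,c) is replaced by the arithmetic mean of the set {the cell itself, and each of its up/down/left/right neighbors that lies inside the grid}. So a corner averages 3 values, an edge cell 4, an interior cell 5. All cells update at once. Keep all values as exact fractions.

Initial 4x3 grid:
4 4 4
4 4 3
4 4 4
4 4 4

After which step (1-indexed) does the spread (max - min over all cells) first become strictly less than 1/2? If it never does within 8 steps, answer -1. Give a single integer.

Answer: 1

Derivation:
Step 1: max=4, min=11/3, spread=1/3
  -> spread < 1/2 first at step 1
Step 2: max=4, min=449/120, spread=31/120
Step 3: max=4, min=4109/1080, spread=211/1080
Step 4: max=7153/1800, min=415103/108000, spread=14077/108000
Step 5: max=428317/108000, min=3747593/972000, spread=5363/48600
Step 6: max=237131/60000, min=112899191/29160000, spread=93859/1166400
Step 7: max=383463533/97200000, min=6788125519/1749600000, spread=4568723/69984000
Step 8: max=11482381111/2916000000, min=408123564371/104976000000, spread=8387449/167961600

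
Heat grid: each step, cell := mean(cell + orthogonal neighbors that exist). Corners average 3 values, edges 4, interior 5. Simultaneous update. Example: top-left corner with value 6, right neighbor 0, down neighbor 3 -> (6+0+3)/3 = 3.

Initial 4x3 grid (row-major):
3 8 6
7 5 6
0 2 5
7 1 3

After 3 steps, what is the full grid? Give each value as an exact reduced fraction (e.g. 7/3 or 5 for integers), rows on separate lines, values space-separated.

After step 1:
  6 11/2 20/3
  15/4 28/5 11/2
  4 13/5 4
  8/3 13/4 3
After step 2:
  61/12 713/120 53/9
  387/80 459/100 653/120
  781/240 389/100 151/40
  119/36 691/240 41/12
After step 3:
  423/80 38707/7200 3109/540
  3553/800 29641/6000 8863/1800
  27517/7200 11033/3000 4957/1200
  1699/540 48569/14400 2417/720

Answer: 423/80 38707/7200 3109/540
3553/800 29641/6000 8863/1800
27517/7200 11033/3000 4957/1200
1699/540 48569/14400 2417/720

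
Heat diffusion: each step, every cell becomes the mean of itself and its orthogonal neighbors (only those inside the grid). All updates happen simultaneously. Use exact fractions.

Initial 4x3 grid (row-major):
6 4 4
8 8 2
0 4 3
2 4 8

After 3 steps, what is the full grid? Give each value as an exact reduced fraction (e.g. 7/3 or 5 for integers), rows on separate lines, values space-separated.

Answer: 629/120 7159/1440 2453/540
289/60 281/60 3203/720
49/12 419/100 209/48
1303/360 1919/480 191/45

Derivation:
After step 1:
  6 11/2 10/3
  11/2 26/5 17/4
  7/2 19/5 17/4
  2 9/2 5
After step 2:
  17/3 601/120 157/36
  101/20 97/20 511/120
  37/10 17/4 173/40
  10/3 153/40 55/12
After step 3:
  629/120 7159/1440 2453/540
  289/60 281/60 3203/720
  49/12 419/100 209/48
  1303/360 1919/480 191/45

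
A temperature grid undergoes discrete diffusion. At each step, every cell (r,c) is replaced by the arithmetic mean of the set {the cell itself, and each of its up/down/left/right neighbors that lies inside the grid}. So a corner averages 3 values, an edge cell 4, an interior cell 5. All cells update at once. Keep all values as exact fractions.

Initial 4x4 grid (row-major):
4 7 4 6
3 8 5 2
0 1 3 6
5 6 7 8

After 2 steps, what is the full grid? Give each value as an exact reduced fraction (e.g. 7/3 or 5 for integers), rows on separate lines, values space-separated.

Answer: 85/18 1243/240 393/80 19/4
58/15 223/50 477/100 179/40
199/60 99/25 463/100 209/40
32/9 1081/240 443/80 71/12

Derivation:
After step 1:
  14/3 23/4 11/2 4
  15/4 24/5 22/5 19/4
  9/4 18/5 22/5 19/4
  11/3 19/4 6 7
After step 2:
  85/18 1243/240 393/80 19/4
  58/15 223/50 477/100 179/40
  199/60 99/25 463/100 209/40
  32/9 1081/240 443/80 71/12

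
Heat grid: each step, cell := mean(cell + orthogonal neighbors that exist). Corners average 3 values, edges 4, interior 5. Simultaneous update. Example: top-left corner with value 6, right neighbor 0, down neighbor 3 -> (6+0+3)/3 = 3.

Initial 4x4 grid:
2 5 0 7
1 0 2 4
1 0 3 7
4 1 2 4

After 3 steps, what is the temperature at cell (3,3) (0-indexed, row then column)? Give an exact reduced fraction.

Step 1: cell (3,3) = 13/3
Step 2: cell (3,3) = 34/9
Step 3: cell (3,3) = 7763/2160
Full grid after step 3:
  4231/2160 14929/7200 21697/7200 7543/2160
  709/450 2441/1200 15973/6000 6703/1800
  491/300 3547/2000 17033/6000 6389/1800
  79/48 4883/2400 19721/7200 7763/2160

Answer: 7763/2160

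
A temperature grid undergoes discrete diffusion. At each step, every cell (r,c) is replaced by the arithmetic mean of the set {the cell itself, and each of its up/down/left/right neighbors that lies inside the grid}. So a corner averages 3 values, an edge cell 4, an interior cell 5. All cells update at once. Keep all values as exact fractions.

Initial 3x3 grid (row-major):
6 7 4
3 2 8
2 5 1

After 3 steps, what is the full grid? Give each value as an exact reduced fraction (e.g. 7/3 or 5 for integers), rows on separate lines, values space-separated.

Answer: 505/108 13387/2880 1097/216
11197/2880 5339/1200 4169/960
1603/432 1727/480 1793/432

Derivation:
After step 1:
  16/3 19/4 19/3
  13/4 5 15/4
  10/3 5/2 14/3
After step 2:
  40/9 257/48 89/18
  203/48 77/20 79/16
  109/36 31/8 131/36
After step 3:
  505/108 13387/2880 1097/216
  11197/2880 5339/1200 4169/960
  1603/432 1727/480 1793/432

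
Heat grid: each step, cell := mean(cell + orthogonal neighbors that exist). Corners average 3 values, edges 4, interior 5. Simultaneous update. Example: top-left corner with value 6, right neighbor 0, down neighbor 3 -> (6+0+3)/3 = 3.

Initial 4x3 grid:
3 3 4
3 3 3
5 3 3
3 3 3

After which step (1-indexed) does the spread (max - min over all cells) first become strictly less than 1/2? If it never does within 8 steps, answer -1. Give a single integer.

Step 1: max=11/3, min=3, spread=2/3
Step 2: max=211/60, min=3, spread=31/60
Step 3: max=1831/540, min=7493/2400, spread=5803/21600
  -> spread < 1/2 first at step 3
Step 4: max=359909/108000, min=68213/21600, spread=4711/27000
Step 5: max=3207479/972000, min=6890497/2160000, spread=2135107/19440000
Step 6: max=318704261/97200000, min=623601497/194400000, spread=552281/7776000
Step 7: max=5716231357/1749600000, min=90059550437/27993600000, spread=56006051/1119744000
Step 8: max=570024024133/174960000000, min=2255072288657/699840000000, spread=200190463/5598720000

Answer: 3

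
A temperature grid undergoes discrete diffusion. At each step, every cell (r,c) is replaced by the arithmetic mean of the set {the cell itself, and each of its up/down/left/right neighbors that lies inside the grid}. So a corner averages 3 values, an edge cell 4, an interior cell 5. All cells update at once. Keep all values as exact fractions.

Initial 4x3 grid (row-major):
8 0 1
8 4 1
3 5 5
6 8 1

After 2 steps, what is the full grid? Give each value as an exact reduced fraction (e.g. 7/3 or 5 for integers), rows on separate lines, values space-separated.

Answer: 43/9 257/80 20/9
1211/240 407/100 601/240
263/48 221/50 185/48
97/18 61/12 38/9

Derivation:
After step 1:
  16/3 13/4 2/3
  23/4 18/5 11/4
  11/2 5 3
  17/3 5 14/3
After step 2:
  43/9 257/80 20/9
  1211/240 407/100 601/240
  263/48 221/50 185/48
  97/18 61/12 38/9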